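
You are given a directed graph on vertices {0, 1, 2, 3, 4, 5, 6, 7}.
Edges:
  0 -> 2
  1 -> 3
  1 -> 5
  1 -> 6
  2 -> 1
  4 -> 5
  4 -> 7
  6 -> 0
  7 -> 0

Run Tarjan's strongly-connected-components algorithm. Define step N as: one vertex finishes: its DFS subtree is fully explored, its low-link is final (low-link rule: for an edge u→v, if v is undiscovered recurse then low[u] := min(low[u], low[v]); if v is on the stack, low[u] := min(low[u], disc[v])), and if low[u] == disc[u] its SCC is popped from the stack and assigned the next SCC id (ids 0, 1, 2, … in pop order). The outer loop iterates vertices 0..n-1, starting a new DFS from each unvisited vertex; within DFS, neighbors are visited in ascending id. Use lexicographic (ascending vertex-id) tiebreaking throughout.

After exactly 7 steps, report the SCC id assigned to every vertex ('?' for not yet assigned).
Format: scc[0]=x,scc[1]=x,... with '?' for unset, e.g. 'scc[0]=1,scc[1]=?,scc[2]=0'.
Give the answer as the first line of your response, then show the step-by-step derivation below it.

scc[0]=2,scc[1]=2,scc[2]=2,scc[3]=0,scc[4]=?,scc[5]=1,scc[6]=2,scc[7]=3

step 1: low=(low[0]=0,low[1]=2,low[2]=1,low[3]=3,low[4]=?,low[5]=?,low[6]=?,low[7]=?); scc=(scc[0]=?,scc[1]=?,scc[2]=?,scc[3]=0,scc[4]=?,scc[5]=?,scc[6]=?,scc[7]=?)
step 2: low=(low[0]=0,low[1]=2,low[2]=1,low[3]=3,low[4]=?,low[5]=4,low[6]=?,low[7]=?); scc=(scc[0]=?,scc[1]=?,scc[2]=?,scc[3]=0,scc[4]=?,scc[5]=1,scc[6]=?,scc[7]=?)
step 3: low=(low[0]=0,low[1]=2,low[2]=1,low[3]=3,low[4]=?,low[5]=4,low[6]=0,low[7]=?); scc=(scc[0]=?,scc[1]=?,scc[2]=?,scc[3]=0,scc[4]=?,scc[5]=1,scc[6]=?,scc[7]=?)
step 4: low=(low[0]=0,low[1]=0,low[2]=1,low[3]=3,low[4]=?,low[5]=4,low[6]=0,low[7]=?); scc=(scc[0]=?,scc[1]=?,scc[2]=?,scc[3]=0,scc[4]=?,scc[5]=1,scc[6]=?,scc[7]=?)
step 5: low=(low[0]=0,low[1]=0,low[2]=0,low[3]=3,low[4]=?,low[5]=4,low[6]=0,low[7]=?); scc=(scc[0]=?,scc[1]=?,scc[2]=?,scc[3]=0,scc[4]=?,scc[5]=1,scc[6]=?,scc[7]=?)
step 6: low=(low[0]=0,low[1]=0,low[2]=0,low[3]=3,low[4]=?,low[5]=4,low[6]=0,low[7]=?); scc=(scc[0]=2,scc[1]=2,scc[2]=2,scc[3]=0,scc[4]=?,scc[5]=1,scc[6]=2,scc[7]=?)
step 7: low=(low[0]=0,low[1]=0,low[2]=0,low[3]=3,low[4]=6,low[5]=4,low[6]=0,low[7]=7); scc=(scc[0]=2,scc[1]=2,scc[2]=2,scc[3]=0,scc[4]=?,scc[5]=1,scc[6]=2,scc[7]=3)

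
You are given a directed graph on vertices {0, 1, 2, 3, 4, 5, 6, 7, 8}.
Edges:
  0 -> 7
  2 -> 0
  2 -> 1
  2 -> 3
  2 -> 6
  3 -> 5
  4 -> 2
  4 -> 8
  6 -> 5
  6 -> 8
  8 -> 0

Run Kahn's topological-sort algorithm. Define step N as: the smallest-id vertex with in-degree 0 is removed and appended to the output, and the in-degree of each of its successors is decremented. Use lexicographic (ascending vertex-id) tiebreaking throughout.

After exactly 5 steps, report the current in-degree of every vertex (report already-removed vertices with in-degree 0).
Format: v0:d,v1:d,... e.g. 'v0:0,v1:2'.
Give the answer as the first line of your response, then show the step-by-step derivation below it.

v0:1,v1:0,v2:0,v3:0,v4:0,v5:0,v6:0,v7:1,v8:0

step 1: output 4; order=[4]; indeg=(2,1,0,1,0,2,1,1,1)
step 2: output 2; order=[4,2]; indeg=(1,0,0,0,0,2,0,1,1)
step 3: output 1; order=[4,2,1]; indeg=(1,0,0,0,0,2,0,1,1)
step 4: output 3; order=[4,2,1,3]; indeg=(1,0,0,0,0,1,0,1,1)
step 5: output 6; order=[4,2,1,3,6]; indeg=(1,0,0,0,0,0,0,1,0)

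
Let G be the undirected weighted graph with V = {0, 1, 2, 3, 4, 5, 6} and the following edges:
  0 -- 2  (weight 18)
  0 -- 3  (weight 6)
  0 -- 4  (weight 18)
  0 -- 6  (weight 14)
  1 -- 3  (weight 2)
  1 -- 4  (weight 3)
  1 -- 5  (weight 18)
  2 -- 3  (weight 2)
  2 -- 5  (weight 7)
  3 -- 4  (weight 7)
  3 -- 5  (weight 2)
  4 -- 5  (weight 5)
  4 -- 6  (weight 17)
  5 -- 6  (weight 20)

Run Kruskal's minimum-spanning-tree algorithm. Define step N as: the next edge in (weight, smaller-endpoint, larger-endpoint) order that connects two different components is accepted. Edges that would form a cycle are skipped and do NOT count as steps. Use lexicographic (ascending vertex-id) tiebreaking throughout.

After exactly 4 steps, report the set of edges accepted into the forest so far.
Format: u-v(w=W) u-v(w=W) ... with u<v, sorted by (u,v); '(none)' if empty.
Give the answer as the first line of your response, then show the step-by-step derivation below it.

1-3(w=2) 1-4(w=3) 2-3(w=2) 3-5(w=2)

step 1: add edge 1-3 (w=2); MST = {1-3(w=2)}
step 2: add edge 2-3 (w=2); MST = {1-3(w=2) 2-3(w=2)}
step 3: add edge 3-5 (w=2); MST = {1-3(w=2) 2-3(w=2) 3-5(w=2)}
step 4: add edge 1-4 (w=3); MST = {1-3(w=2) 1-4(w=3) 2-3(w=2) 3-5(w=2)}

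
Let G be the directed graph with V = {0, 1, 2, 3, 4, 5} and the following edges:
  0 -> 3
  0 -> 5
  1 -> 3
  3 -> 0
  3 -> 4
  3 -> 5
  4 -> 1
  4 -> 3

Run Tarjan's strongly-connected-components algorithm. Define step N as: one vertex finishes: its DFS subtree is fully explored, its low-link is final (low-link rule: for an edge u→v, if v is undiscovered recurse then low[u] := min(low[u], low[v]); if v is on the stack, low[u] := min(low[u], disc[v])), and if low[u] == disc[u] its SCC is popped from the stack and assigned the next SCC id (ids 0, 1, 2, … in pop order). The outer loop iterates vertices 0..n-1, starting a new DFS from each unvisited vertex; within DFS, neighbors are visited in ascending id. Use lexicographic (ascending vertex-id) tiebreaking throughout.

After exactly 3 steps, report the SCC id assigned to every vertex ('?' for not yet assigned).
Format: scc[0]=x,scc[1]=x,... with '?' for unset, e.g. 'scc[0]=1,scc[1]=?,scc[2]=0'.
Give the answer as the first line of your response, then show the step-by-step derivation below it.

scc[0]=?,scc[1]=?,scc[2]=?,scc[3]=?,scc[4]=?,scc[5]=0

step 1: low=(low[0]=0,low[1]=1,low[2]=?,low[3]=0,low[4]=2,low[5]=?); scc=(scc[0]=?,scc[1]=?,scc[2]=?,scc[3]=?,scc[4]=?,scc[5]=?)
step 2: low=(low[0]=0,low[1]=1,low[2]=?,low[3]=0,low[4]=1,low[5]=?); scc=(scc[0]=?,scc[1]=?,scc[2]=?,scc[3]=?,scc[4]=?,scc[5]=?)
step 3: low=(low[0]=0,low[1]=1,low[2]=?,low[3]=0,low[4]=1,low[5]=4); scc=(scc[0]=?,scc[1]=?,scc[2]=?,scc[3]=?,scc[4]=?,scc[5]=0)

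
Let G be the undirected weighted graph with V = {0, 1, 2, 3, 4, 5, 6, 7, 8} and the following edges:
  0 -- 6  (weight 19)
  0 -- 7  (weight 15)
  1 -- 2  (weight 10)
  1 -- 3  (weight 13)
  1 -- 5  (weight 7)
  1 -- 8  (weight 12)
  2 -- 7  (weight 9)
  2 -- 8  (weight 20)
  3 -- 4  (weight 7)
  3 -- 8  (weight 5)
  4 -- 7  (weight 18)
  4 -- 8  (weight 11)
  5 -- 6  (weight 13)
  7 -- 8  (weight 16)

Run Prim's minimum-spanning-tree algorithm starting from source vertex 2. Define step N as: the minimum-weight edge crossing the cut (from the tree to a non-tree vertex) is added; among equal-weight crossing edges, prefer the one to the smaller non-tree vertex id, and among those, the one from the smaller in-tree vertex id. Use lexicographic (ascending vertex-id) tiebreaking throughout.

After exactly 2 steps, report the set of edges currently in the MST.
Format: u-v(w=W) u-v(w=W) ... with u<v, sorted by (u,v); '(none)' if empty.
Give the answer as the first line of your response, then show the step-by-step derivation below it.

1-2(w=10) 2-7(w=9)

step 1: add edge 2-7 (w=9); MST = {2-7(w=9)}
step 2: add edge 1-2 (w=10); MST = {1-2(w=10) 2-7(w=9)}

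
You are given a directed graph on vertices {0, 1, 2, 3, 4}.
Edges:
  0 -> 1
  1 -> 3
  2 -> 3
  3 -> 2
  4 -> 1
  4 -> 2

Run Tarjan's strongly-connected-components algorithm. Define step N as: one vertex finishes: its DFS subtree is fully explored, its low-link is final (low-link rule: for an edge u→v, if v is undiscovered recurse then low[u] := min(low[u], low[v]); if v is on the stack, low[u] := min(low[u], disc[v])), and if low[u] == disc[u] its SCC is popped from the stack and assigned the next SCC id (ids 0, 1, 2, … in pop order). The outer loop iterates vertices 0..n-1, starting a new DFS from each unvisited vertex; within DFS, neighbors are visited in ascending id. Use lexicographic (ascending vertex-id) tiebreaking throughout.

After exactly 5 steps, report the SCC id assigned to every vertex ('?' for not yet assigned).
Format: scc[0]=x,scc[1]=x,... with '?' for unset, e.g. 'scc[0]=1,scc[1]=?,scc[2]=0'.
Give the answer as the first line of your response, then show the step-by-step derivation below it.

scc[0]=2,scc[1]=1,scc[2]=0,scc[3]=0,scc[4]=3

step 1: low=(low[0]=0,low[1]=1,low[2]=2,low[3]=2,low[4]=?); scc=(scc[0]=?,scc[1]=?,scc[2]=?,scc[3]=?,scc[4]=?)
step 2: low=(low[0]=0,low[1]=1,low[2]=2,low[3]=2,low[4]=?); scc=(scc[0]=?,scc[1]=?,scc[2]=0,scc[3]=0,scc[4]=?)
step 3: low=(low[0]=0,low[1]=1,low[2]=2,low[3]=2,low[4]=?); scc=(scc[0]=?,scc[1]=1,scc[2]=0,scc[3]=0,scc[4]=?)
step 4: low=(low[0]=0,low[1]=1,low[2]=2,low[3]=2,low[4]=?); scc=(scc[0]=2,scc[1]=1,scc[2]=0,scc[3]=0,scc[4]=?)
step 5: low=(low[0]=0,low[1]=1,low[2]=2,low[3]=2,low[4]=4); scc=(scc[0]=2,scc[1]=1,scc[2]=0,scc[3]=0,scc[4]=3)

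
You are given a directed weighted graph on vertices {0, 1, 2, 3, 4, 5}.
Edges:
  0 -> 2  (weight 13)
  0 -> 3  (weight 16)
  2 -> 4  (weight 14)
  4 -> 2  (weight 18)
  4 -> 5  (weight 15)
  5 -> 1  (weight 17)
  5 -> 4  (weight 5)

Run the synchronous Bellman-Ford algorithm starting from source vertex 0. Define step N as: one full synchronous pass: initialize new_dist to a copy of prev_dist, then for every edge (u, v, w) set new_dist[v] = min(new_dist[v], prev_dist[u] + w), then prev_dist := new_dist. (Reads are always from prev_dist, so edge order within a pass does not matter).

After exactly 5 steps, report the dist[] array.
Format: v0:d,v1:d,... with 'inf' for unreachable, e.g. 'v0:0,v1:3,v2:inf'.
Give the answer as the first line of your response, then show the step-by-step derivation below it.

v0:0,v1:59,v2:13,v3:16,v4:27,v5:42

step 1: dist = v0:0,v1:inf,v2:13,v3:16,v4:inf,v5:inf
step 2: dist = v0:0,v1:inf,v2:13,v3:16,v4:27,v5:inf
step 3: dist = v0:0,v1:inf,v2:13,v3:16,v4:27,v5:42
step 4: dist = v0:0,v1:59,v2:13,v3:16,v4:27,v5:42
step 5: dist = v0:0,v1:59,v2:13,v3:16,v4:27,v5:42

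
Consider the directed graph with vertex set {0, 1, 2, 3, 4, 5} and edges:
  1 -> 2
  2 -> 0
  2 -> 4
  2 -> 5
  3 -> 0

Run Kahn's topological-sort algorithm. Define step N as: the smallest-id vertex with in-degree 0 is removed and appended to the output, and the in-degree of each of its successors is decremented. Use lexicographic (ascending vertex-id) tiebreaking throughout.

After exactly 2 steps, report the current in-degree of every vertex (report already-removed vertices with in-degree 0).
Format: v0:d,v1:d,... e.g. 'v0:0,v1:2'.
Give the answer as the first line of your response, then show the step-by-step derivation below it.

v0:1,v1:0,v2:0,v3:0,v4:0,v5:0

step 1: output 1; order=[1]; indeg=(2,0,0,0,1,1)
step 2: output 2; order=[1,2]; indeg=(1,0,0,0,0,0)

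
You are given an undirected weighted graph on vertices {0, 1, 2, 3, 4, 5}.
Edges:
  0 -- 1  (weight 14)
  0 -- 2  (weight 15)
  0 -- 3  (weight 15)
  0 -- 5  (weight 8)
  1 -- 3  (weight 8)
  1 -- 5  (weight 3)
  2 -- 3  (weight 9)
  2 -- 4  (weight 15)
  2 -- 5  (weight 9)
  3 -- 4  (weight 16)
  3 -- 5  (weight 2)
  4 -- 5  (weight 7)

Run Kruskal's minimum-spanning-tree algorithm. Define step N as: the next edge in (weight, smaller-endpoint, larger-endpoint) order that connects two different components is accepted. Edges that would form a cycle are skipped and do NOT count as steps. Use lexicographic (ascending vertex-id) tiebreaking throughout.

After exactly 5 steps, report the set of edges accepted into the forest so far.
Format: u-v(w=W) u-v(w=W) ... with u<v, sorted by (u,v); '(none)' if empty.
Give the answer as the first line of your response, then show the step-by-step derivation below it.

0-5(w=8) 1-5(w=3) 2-3(w=9) 3-5(w=2) 4-5(w=7)

step 1: add edge 3-5 (w=2); MST = {3-5(w=2)}
step 2: add edge 1-5 (w=3); MST = {1-5(w=3) 3-5(w=2)}
step 3: add edge 4-5 (w=7); MST = {1-5(w=3) 3-5(w=2) 4-5(w=7)}
step 4: add edge 0-5 (w=8); MST = {0-5(w=8) 1-5(w=3) 3-5(w=2) 4-5(w=7)}
step 5: add edge 2-3 (w=9); MST = {0-5(w=8) 1-5(w=3) 2-3(w=9) 3-5(w=2) 4-5(w=7)}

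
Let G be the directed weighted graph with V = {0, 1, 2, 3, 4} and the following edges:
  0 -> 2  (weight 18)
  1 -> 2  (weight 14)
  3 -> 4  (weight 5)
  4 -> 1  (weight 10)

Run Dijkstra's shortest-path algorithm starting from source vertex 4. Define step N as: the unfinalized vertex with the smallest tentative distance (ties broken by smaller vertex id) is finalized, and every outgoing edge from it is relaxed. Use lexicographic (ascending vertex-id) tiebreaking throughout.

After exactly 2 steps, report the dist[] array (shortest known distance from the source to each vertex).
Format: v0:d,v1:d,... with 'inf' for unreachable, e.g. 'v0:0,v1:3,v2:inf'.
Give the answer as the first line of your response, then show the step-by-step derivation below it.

v0:inf,v1:10,v2:24,v3:inf,v4:0

step 1: dist = v0:inf,v1:10,v2:inf,v3:inf,v4:0
step 2: dist = v0:inf,v1:10,v2:24,v3:inf,v4:0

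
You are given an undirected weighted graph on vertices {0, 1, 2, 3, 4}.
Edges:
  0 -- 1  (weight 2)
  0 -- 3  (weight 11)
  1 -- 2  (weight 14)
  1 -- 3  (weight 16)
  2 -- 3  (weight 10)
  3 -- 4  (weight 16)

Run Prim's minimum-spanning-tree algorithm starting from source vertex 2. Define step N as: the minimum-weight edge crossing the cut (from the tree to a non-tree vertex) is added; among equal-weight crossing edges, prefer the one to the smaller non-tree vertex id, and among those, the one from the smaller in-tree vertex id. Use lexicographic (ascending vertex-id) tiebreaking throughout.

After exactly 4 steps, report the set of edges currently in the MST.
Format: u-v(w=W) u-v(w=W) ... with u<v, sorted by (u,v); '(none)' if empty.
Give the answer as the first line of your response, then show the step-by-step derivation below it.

0-1(w=2) 0-3(w=11) 2-3(w=10) 3-4(w=16)

step 1: add edge 2-3 (w=10); MST = {2-3(w=10)}
step 2: add edge 0-3 (w=11); MST = {0-3(w=11) 2-3(w=10)}
step 3: add edge 0-1 (w=2); MST = {0-1(w=2) 0-3(w=11) 2-3(w=10)}
step 4: add edge 3-4 (w=16); MST = {0-1(w=2) 0-3(w=11) 2-3(w=10) 3-4(w=16)}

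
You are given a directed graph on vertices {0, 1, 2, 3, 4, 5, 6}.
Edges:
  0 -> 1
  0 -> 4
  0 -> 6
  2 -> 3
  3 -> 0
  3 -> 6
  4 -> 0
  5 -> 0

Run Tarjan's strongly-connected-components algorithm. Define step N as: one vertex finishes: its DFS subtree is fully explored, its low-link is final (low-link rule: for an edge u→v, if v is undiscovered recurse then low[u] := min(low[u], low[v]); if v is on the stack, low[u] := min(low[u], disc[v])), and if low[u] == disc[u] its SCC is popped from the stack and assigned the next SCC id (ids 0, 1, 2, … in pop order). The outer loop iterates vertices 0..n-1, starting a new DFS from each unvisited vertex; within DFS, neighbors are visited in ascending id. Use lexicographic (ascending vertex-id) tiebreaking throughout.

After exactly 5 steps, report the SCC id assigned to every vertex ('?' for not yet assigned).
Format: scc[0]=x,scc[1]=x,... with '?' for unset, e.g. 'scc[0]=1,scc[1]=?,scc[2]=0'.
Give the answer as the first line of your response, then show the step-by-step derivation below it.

scc[0]=2,scc[1]=0,scc[2]=?,scc[3]=3,scc[4]=2,scc[5]=?,scc[6]=1

step 1: low=(low[0]=0,low[1]=1,low[2]=?,low[3]=?,low[4]=?,low[5]=?,low[6]=?); scc=(scc[0]=?,scc[1]=0,scc[2]=?,scc[3]=?,scc[4]=?,scc[5]=?,scc[6]=?)
step 2: low=(low[0]=0,low[1]=1,low[2]=?,low[3]=?,low[4]=0,low[5]=?,low[6]=?); scc=(scc[0]=?,scc[1]=0,scc[2]=?,scc[3]=?,scc[4]=?,scc[5]=?,scc[6]=?)
step 3: low=(low[0]=0,low[1]=1,low[2]=?,low[3]=?,low[4]=0,low[5]=?,low[6]=3); scc=(scc[0]=?,scc[1]=0,scc[2]=?,scc[3]=?,scc[4]=?,scc[5]=?,scc[6]=1)
step 4: low=(low[0]=0,low[1]=1,low[2]=?,low[3]=?,low[4]=0,low[5]=?,low[6]=3); scc=(scc[0]=2,scc[1]=0,scc[2]=?,scc[3]=?,scc[4]=2,scc[5]=?,scc[6]=1)
step 5: low=(low[0]=0,low[1]=1,low[2]=4,low[3]=5,low[4]=0,low[5]=?,low[6]=3); scc=(scc[0]=2,scc[1]=0,scc[2]=?,scc[3]=3,scc[4]=2,scc[5]=?,scc[6]=1)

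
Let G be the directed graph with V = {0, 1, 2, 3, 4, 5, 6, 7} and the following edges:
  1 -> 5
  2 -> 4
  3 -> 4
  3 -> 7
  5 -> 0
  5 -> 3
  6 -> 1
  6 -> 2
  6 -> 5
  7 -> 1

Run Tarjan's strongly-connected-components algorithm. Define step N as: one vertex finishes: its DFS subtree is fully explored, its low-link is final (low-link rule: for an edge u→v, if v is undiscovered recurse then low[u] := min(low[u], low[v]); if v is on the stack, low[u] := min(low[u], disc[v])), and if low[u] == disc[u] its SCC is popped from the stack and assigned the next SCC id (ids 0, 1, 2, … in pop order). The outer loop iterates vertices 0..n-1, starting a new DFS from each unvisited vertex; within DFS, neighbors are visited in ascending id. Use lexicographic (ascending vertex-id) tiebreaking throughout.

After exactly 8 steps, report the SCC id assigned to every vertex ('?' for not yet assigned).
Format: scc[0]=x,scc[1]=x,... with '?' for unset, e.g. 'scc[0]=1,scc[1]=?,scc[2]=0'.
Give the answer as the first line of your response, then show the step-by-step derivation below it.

scc[0]=0,scc[1]=2,scc[2]=3,scc[3]=2,scc[4]=1,scc[5]=2,scc[6]=4,scc[7]=2

step 1: low=(low[0]=0,low[1]=?,low[2]=?,low[3]=?,low[4]=?,low[5]=?,low[6]=?,low[7]=?); scc=(scc[0]=0,scc[1]=?,scc[2]=?,scc[3]=?,scc[4]=?,scc[5]=?,scc[6]=?,scc[7]=?)
step 2: low=(low[0]=0,low[1]=1,low[2]=?,low[3]=3,low[4]=4,low[5]=2,low[6]=?,low[7]=?); scc=(scc[0]=0,scc[1]=?,scc[2]=?,scc[3]=?,scc[4]=1,scc[5]=?,scc[6]=?,scc[7]=?)
step 3: low=(low[0]=0,low[1]=1,low[2]=?,low[3]=3,low[4]=4,low[5]=2,low[6]=?,low[7]=1); scc=(scc[0]=0,scc[1]=?,scc[2]=?,scc[3]=?,scc[4]=1,scc[5]=?,scc[6]=?,scc[7]=?)
step 4: low=(low[0]=0,low[1]=1,low[2]=?,low[3]=1,low[4]=4,low[5]=2,low[6]=?,low[7]=1); scc=(scc[0]=0,scc[1]=?,scc[2]=?,scc[3]=?,scc[4]=1,scc[5]=?,scc[6]=?,scc[7]=?)
step 5: low=(low[0]=0,low[1]=1,low[2]=?,low[3]=1,low[4]=4,low[5]=1,low[6]=?,low[7]=1); scc=(scc[0]=0,scc[1]=?,scc[2]=?,scc[3]=?,scc[4]=1,scc[5]=?,scc[6]=?,scc[7]=?)
step 6: low=(low[0]=0,low[1]=1,low[2]=?,low[3]=1,low[4]=4,low[5]=1,low[6]=?,low[7]=1); scc=(scc[0]=0,scc[1]=2,scc[2]=?,scc[3]=2,scc[4]=1,scc[5]=2,scc[6]=?,scc[7]=2)
step 7: low=(low[0]=0,low[1]=1,low[2]=6,low[3]=1,low[4]=4,low[5]=1,low[6]=?,low[7]=1); scc=(scc[0]=0,scc[1]=2,scc[2]=3,scc[3]=2,scc[4]=1,scc[5]=2,scc[6]=?,scc[7]=2)
step 8: low=(low[0]=0,low[1]=1,low[2]=6,low[3]=1,low[4]=4,low[5]=1,low[6]=7,low[7]=1); scc=(scc[0]=0,scc[1]=2,scc[2]=3,scc[3]=2,scc[4]=1,scc[5]=2,scc[6]=4,scc[7]=2)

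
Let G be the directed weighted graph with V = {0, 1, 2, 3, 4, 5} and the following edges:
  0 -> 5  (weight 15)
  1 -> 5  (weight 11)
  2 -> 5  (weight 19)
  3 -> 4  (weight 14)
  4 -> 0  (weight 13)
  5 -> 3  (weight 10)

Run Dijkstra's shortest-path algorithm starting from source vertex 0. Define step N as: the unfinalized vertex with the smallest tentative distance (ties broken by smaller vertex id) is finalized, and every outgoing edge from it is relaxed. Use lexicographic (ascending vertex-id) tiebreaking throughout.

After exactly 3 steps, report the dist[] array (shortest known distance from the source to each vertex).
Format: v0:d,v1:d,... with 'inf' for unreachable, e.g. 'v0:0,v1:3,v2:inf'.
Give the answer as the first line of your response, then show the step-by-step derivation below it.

v0:0,v1:inf,v2:inf,v3:25,v4:39,v5:15

step 1: dist = v0:0,v1:inf,v2:inf,v3:inf,v4:inf,v5:15
step 2: dist = v0:0,v1:inf,v2:inf,v3:25,v4:inf,v5:15
step 3: dist = v0:0,v1:inf,v2:inf,v3:25,v4:39,v5:15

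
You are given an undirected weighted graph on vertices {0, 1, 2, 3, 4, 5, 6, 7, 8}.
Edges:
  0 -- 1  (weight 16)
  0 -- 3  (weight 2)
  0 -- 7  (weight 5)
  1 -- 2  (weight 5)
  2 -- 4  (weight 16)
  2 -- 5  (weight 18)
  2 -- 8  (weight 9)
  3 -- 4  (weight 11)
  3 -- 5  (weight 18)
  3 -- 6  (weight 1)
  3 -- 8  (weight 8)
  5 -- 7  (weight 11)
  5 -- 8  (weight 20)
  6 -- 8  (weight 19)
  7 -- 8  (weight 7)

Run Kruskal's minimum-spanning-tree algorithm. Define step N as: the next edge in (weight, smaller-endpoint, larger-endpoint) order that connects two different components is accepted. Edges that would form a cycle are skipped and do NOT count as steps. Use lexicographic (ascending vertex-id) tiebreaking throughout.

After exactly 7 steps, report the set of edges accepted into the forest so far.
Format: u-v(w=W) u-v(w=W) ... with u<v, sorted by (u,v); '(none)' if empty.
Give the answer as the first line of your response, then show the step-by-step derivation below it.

0-3(w=2) 0-7(w=5) 1-2(w=5) 2-8(w=9) 3-4(w=11) 3-6(w=1) 7-8(w=7)

step 1: add edge 3-6 (w=1); MST = {3-6(w=1)}
step 2: add edge 0-3 (w=2); MST = {0-3(w=2) 3-6(w=1)}
step 3: add edge 0-7 (w=5); MST = {0-3(w=2) 0-7(w=5) 3-6(w=1)}
step 4: add edge 1-2 (w=5); MST = {0-3(w=2) 0-7(w=5) 1-2(w=5) 3-6(w=1)}
step 5: add edge 7-8 (w=7); MST = {0-3(w=2) 0-7(w=5) 1-2(w=5) 3-6(w=1) 7-8(w=7)}
step 6: add edge 2-8 (w=9); MST = {0-3(w=2) 0-7(w=5) 1-2(w=5) 2-8(w=9) 3-6(w=1) 7-8(w=7)}
step 7: add edge 3-4 (w=11); MST = {0-3(w=2) 0-7(w=5) 1-2(w=5) 2-8(w=9) 3-4(w=11) 3-6(w=1) 7-8(w=7)}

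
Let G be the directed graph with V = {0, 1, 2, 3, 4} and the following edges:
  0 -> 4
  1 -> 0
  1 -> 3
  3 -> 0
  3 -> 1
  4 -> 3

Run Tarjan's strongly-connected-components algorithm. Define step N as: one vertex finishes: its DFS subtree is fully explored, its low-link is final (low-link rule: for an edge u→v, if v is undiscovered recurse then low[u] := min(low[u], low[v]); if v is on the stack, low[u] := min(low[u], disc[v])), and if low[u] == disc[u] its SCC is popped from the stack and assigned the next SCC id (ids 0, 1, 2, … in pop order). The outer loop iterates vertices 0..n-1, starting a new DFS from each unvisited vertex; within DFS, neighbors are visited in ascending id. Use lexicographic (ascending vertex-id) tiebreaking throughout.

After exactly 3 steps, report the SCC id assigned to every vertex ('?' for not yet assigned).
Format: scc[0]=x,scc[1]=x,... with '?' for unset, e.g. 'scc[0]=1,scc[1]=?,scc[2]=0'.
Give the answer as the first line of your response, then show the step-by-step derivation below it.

scc[0]=?,scc[1]=?,scc[2]=?,scc[3]=?,scc[4]=?

step 1: low=(low[0]=0,low[1]=0,low[2]=?,low[3]=0,low[4]=1); scc=(scc[0]=?,scc[1]=?,scc[2]=?,scc[3]=?,scc[4]=?)
step 2: low=(low[0]=0,low[1]=0,low[2]=?,low[3]=0,low[4]=1); scc=(scc[0]=?,scc[1]=?,scc[2]=?,scc[3]=?,scc[4]=?)
step 3: low=(low[0]=0,low[1]=0,low[2]=?,low[3]=0,low[4]=0); scc=(scc[0]=?,scc[1]=?,scc[2]=?,scc[3]=?,scc[4]=?)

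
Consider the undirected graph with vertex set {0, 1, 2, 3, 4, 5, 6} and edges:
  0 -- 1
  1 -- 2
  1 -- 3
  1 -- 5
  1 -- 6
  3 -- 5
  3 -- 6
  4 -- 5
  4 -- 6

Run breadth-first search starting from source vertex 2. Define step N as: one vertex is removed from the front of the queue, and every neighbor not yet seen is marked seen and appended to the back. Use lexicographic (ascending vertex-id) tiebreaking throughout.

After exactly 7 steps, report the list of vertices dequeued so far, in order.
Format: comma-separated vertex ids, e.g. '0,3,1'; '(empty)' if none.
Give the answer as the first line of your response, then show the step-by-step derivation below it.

2,1,0,3,5,6,4

step 1: dequeue 2; queue=[1]; order=2
step 2: dequeue 1; queue=[0,3,5,6]; order=2,1
step 3: dequeue 0; queue=[3,5,6]; order=2,1,0
step 4: dequeue 3; queue=[5,6]; order=2,1,0,3
step 5: dequeue 5; queue=[6,4]; order=2,1,0,3,5
step 6: dequeue 6; queue=[4]; order=2,1,0,3,5,6
step 7: dequeue 4; queue=[(empty)]; order=2,1,0,3,5,6,4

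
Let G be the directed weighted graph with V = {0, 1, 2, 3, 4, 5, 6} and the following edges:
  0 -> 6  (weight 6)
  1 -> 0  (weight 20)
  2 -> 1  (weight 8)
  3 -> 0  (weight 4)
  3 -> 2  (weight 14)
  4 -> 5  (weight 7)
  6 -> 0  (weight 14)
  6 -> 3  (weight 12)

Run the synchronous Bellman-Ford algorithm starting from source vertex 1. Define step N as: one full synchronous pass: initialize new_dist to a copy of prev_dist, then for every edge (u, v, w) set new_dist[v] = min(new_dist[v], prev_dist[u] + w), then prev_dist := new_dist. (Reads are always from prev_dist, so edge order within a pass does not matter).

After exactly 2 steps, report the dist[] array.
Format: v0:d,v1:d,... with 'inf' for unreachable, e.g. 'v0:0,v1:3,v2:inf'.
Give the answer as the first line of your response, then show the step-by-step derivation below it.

v0:20,v1:0,v2:inf,v3:inf,v4:inf,v5:inf,v6:26

step 1: dist = v0:20,v1:0,v2:inf,v3:inf,v4:inf,v5:inf,v6:inf
step 2: dist = v0:20,v1:0,v2:inf,v3:inf,v4:inf,v5:inf,v6:26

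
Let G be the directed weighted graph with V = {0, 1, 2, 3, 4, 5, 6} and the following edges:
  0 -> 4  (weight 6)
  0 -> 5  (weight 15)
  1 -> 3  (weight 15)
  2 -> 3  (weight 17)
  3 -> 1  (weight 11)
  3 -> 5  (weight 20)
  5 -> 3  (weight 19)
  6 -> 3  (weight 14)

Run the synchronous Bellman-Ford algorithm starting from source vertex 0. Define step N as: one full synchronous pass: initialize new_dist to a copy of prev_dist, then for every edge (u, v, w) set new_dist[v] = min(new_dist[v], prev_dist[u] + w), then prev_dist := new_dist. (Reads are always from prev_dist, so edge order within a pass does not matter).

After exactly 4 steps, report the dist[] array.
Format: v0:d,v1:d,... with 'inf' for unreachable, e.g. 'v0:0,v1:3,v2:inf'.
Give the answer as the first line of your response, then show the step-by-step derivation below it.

v0:0,v1:45,v2:inf,v3:34,v4:6,v5:15,v6:inf

step 1: dist = v0:0,v1:inf,v2:inf,v3:inf,v4:6,v5:15,v6:inf
step 2: dist = v0:0,v1:inf,v2:inf,v3:34,v4:6,v5:15,v6:inf
step 3: dist = v0:0,v1:45,v2:inf,v3:34,v4:6,v5:15,v6:inf
step 4: dist = v0:0,v1:45,v2:inf,v3:34,v4:6,v5:15,v6:inf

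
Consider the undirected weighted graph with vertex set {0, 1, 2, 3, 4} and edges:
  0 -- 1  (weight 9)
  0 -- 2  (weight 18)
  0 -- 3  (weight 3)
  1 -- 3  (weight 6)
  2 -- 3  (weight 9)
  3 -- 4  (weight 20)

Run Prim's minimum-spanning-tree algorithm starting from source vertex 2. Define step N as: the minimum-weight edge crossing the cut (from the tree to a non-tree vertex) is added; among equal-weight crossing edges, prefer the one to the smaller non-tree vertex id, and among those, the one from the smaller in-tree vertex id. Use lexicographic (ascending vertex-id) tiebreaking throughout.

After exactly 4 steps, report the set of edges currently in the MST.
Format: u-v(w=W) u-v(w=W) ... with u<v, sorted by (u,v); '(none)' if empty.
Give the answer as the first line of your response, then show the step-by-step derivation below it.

0-3(w=3) 1-3(w=6) 2-3(w=9) 3-4(w=20)

step 1: add edge 2-3 (w=9); MST = {2-3(w=9)}
step 2: add edge 0-3 (w=3); MST = {0-3(w=3) 2-3(w=9)}
step 3: add edge 1-3 (w=6); MST = {0-3(w=3) 1-3(w=6) 2-3(w=9)}
step 4: add edge 3-4 (w=20); MST = {0-3(w=3) 1-3(w=6) 2-3(w=9) 3-4(w=20)}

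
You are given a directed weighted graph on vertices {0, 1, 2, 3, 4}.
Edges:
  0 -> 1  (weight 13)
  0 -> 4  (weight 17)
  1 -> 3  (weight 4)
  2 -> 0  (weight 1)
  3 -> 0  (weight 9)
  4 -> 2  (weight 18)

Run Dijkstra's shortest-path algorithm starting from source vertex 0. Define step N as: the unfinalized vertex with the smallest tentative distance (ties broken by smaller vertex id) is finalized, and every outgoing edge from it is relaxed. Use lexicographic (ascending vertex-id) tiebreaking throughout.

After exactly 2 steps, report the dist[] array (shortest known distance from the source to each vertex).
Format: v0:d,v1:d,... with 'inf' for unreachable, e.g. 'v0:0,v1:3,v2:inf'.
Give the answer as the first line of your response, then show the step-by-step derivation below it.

v0:0,v1:13,v2:inf,v3:17,v4:17

step 1: dist = v0:0,v1:13,v2:inf,v3:inf,v4:17
step 2: dist = v0:0,v1:13,v2:inf,v3:17,v4:17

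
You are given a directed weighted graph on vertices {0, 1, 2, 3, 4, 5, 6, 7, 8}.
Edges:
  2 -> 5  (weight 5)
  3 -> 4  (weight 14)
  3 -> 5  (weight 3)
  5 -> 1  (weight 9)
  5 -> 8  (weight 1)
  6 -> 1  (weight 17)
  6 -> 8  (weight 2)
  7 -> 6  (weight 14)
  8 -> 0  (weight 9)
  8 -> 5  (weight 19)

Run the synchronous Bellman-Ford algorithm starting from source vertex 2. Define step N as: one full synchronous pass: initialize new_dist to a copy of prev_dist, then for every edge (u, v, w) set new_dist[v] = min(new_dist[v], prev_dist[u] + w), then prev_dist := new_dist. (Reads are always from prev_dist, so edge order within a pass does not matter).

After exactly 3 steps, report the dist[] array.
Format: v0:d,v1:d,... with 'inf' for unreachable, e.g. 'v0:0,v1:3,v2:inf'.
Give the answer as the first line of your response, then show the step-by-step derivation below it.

v0:15,v1:14,v2:0,v3:inf,v4:inf,v5:5,v6:inf,v7:inf,v8:6

step 1: dist = v0:inf,v1:inf,v2:0,v3:inf,v4:inf,v5:5,v6:inf,v7:inf,v8:inf
step 2: dist = v0:inf,v1:14,v2:0,v3:inf,v4:inf,v5:5,v6:inf,v7:inf,v8:6
step 3: dist = v0:15,v1:14,v2:0,v3:inf,v4:inf,v5:5,v6:inf,v7:inf,v8:6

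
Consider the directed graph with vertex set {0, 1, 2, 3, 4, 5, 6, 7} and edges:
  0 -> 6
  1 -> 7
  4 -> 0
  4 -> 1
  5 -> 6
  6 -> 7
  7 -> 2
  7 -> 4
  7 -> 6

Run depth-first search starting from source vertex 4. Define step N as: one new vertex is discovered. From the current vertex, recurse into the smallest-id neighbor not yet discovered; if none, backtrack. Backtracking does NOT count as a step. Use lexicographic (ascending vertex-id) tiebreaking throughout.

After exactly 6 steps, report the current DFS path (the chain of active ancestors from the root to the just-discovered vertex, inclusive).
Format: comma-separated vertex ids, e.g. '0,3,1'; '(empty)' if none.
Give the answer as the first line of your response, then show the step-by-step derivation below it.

4,1

step 1: discover 4; path=4; order=4
step 2: discover 0; path=4>0; order=4,0
step 3: discover 6; path=4>0>6; order=4,0,6
step 4: discover 7; path=4>0>6>7; order=4,0,6,7
step 5: discover 2; path=4>0>6>7>2; order=4,0,6,7,2
step 6: discover 1; path=4>1; order=4,0,6,7,2,1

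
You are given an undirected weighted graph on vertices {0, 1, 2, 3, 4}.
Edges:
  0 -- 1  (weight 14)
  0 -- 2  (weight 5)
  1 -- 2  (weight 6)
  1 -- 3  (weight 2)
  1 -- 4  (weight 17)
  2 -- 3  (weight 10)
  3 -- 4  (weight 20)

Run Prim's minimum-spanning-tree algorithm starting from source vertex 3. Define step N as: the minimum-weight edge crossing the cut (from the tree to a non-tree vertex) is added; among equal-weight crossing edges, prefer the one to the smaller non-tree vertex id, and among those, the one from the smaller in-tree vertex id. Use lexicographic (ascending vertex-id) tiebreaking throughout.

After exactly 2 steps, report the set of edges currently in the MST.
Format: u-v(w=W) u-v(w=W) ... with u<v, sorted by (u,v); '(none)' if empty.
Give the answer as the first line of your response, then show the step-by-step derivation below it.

1-2(w=6) 1-3(w=2)

step 1: add edge 1-3 (w=2); MST = {1-3(w=2)}
step 2: add edge 1-2 (w=6); MST = {1-2(w=6) 1-3(w=2)}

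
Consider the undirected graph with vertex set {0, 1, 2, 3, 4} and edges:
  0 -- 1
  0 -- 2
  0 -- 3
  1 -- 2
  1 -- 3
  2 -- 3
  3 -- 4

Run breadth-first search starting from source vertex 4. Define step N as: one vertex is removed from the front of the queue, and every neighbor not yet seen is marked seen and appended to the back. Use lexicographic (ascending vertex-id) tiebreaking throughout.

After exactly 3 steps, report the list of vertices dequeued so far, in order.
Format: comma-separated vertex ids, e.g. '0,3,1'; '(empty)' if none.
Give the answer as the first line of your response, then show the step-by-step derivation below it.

4,3,0

step 1: dequeue 4; queue=[3]; order=4
step 2: dequeue 3; queue=[0,1,2]; order=4,3
step 3: dequeue 0; queue=[1,2]; order=4,3,0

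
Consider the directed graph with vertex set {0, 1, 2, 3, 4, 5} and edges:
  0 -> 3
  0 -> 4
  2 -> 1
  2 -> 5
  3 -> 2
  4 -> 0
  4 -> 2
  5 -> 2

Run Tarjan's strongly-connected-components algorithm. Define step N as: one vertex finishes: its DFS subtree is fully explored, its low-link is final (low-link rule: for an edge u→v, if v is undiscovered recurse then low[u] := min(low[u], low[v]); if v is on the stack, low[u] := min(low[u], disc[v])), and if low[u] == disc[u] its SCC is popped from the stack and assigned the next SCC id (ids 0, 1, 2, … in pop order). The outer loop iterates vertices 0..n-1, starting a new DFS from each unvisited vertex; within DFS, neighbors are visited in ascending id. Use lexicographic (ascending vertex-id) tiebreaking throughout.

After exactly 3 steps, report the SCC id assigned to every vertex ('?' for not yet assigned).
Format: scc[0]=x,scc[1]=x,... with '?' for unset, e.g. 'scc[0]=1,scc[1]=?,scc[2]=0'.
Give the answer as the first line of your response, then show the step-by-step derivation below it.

scc[0]=?,scc[1]=0,scc[2]=1,scc[3]=?,scc[4]=?,scc[5]=1

step 1: low=(low[0]=0,low[1]=3,low[2]=2,low[3]=1,low[4]=?,low[5]=?); scc=(scc[0]=?,scc[1]=0,scc[2]=?,scc[3]=?,scc[4]=?,scc[5]=?)
step 2: low=(low[0]=0,low[1]=3,low[2]=2,low[3]=1,low[4]=?,low[5]=2); scc=(scc[0]=?,scc[1]=0,scc[2]=?,scc[3]=?,scc[4]=?,scc[5]=?)
step 3: low=(low[0]=0,low[1]=3,low[2]=2,low[3]=1,low[4]=?,low[5]=2); scc=(scc[0]=?,scc[1]=0,scc[2]=1,scc[3]=?,scc[4]=?,scc[5]=1)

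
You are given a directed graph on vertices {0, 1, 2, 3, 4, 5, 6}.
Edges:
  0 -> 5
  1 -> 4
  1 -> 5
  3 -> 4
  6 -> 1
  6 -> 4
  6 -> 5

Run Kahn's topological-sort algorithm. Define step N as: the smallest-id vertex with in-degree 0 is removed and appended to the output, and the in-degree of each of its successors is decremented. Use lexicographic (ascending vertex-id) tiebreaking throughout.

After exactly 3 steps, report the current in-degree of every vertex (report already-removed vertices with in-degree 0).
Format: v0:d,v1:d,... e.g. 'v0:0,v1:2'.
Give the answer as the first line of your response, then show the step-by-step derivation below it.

v0:0,v1:1,v2:0,v3:0,v4:2,v5:2,v6:0

step 1: output 0; order=[0]; indeg=(0,1,0,0,3,2,0)
step 2: output 2; order=[0,2]; indeg=(0,1,0,0,3,2,0)
step 3: output 3; order=[0,2,3]; indeg=(0,1,0,0,2,2,0)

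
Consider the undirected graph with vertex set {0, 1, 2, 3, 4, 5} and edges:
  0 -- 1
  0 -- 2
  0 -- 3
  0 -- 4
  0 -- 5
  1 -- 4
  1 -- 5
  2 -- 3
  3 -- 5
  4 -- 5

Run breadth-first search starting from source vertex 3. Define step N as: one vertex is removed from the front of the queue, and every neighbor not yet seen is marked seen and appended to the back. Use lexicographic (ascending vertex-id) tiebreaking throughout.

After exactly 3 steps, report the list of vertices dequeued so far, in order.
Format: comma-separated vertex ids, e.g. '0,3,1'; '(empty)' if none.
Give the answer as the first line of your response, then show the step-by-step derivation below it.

3,0,2

step 1: dequeue 3; queue=[0,2,5]; order=3
step 2: dequeue 0; queue=[2,5,1,4]; order=3,0
step 3: dequeue 2; queue=[5,1,4]; order=3,0,2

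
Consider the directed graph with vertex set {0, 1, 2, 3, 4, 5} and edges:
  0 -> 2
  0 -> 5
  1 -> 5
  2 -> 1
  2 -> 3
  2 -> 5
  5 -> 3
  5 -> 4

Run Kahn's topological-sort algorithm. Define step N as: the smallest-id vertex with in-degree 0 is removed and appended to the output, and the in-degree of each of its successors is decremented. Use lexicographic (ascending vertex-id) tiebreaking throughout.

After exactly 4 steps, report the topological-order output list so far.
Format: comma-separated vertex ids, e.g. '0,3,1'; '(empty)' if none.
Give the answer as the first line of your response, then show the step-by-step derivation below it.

0,2,1,5

step 1: output 0; order=[0]; indeg=(0,1,0,2,1,2)
step 2: output 2; order=[0,2]; indeg=(0,0,0,1,1,1)
step 3: output 1; order=[0,2,1]; indeg=(0,0,0,1,1,0)
step 4: output 5; order=[0,2,1,5]; indeg=(0,0,0,0,0,0)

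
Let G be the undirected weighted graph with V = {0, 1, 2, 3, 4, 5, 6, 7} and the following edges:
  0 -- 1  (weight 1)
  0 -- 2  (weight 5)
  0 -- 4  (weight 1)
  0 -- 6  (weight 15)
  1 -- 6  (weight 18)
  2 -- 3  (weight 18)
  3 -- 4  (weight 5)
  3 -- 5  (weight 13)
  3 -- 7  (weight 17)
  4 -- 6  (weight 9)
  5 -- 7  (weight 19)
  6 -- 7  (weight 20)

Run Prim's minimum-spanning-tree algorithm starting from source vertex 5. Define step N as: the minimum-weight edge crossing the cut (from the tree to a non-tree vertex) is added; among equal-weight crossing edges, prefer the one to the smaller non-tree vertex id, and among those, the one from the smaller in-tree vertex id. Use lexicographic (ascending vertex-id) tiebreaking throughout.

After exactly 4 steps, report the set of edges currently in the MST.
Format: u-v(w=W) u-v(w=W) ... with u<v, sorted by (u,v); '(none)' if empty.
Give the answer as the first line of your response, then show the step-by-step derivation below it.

0-1(w=1) 0-4(w=1) 3-4(w=5) 3-5(w=13)

step 1: add edge 3-5 (w=13); MST = {3-5(w=13)}
step 2: add edge 3-4 (w=5); MST = {3-4(w=5) 3-5(w=13)}
step 3: add edge 0-4 (w=1); MST = {0-4(w=1) 3-4(w=5) 3-5(w=13)}
step 4: add edge 0-1 (w=1); MST = {0-1(w=1) 0-4(w=1) 3-4(w=5) 3-5(w=13)}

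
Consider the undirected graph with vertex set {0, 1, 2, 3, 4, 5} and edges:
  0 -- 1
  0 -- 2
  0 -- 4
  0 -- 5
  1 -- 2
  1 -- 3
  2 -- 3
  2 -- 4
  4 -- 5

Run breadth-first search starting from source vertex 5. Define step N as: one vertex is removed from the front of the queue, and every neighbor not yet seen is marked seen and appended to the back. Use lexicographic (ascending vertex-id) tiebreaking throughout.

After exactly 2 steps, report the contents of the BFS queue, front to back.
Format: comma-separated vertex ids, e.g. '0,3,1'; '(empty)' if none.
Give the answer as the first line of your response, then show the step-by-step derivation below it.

4,1,2

step 1: dequeue 5; queue=[0,4]; order=5
step 2: dequeue 0; queue=[4,1,2]; order=5,0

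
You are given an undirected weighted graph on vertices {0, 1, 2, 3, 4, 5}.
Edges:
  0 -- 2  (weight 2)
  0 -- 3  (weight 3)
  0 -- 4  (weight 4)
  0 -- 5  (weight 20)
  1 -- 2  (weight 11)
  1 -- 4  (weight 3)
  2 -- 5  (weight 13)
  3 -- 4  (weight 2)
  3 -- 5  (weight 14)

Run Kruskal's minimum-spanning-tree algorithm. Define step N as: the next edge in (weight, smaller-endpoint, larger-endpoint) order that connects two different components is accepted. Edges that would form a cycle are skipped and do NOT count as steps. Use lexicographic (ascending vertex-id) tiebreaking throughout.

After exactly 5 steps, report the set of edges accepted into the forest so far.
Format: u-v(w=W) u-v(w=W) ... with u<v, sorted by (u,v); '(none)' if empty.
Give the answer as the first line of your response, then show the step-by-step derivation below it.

0-2(w=2) 0-3(w=3) 1-4(w=3) 2-5(w=13) 3-4(w=2)

step 1: add edge 0-2 (w=2); MST = {0-2(w=2)}
step 2: add edge 3-4 (w=2); MST = {0-2(w=2) 3-4(w=2)}
step 3: add edge 0-3 (w=3); MST = {0-2(w=2) 0-3(w=3) 3-4(w=2)}
step 4: add edge 1-4 (w=3); MST = {0-2(w=2) 0-3(w=3) 1-4(w=3) 3-4(w=2)}
step 5: add edge 2-5 (w=13); MST = {0-2(w=2) 0-3(w=3) 1-4(w=3) 2-5(w=13) 3-4(w=2)}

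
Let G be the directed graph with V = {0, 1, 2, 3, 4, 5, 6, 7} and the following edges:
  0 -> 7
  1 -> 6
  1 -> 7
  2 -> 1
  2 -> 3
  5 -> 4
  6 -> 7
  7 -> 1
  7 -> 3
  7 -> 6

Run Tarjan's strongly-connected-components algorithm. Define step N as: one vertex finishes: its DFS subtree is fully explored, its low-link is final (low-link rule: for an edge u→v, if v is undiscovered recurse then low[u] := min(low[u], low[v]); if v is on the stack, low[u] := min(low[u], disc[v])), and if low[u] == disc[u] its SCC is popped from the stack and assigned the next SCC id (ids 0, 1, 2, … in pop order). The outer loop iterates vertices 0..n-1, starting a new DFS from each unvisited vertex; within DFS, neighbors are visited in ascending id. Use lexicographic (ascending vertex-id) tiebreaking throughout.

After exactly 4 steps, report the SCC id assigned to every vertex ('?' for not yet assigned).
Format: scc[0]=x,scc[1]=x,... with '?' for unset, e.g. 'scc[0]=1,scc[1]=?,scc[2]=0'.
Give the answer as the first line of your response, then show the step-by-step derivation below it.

scc[0]=?,scc[1]=1,scc[2]=?,scc[3]=0,scc[4]=?,scc[5]=?,scc[6]=1,scc[7]=1

step 1: low=(low[0]=0,low[1]=2,low[2]=?,low[3]=?,low[4]=?,low[5]=?,low[6]=1,low[7]=1); scc=(scc[0]=?,scc[1]=?,scc[2]=?,scc[3]=?,scc[4]=?,scc[5]=?,scc[6]=?,scc[7]=?)
step 2: low=(low[0]=0,low[1]=1,low[2]=?,low[3]=?,low[4]=?,low[5]=?,low[6]=1,low[7]=1); scc=(scc[0]=?,scc[1]=?,scc[2]=?,scc[3]=?,scc[4]=?,scc[5]=?,scc[6]=?,scc[7]=?)
step 3: low=(low[0]=0,low[1]=1,low[2]=?,low[3]=4,low[4]=?,low[5]=?,low[6]=1,low[7]=1); scc=(scc[0]=?,scc[1]=?,scc[2]=?,scc[3]=0,scc[4]=?,scc[5]=?,scc[6]=?,scc[7]=?)
step 4: low=(low[0]=0,low[1]=1,low[2]=?,low[3]=4,low[4]=?,low[5]=?,low[6]=1,low[7]=1); scc=(scc[0]=?,scc[1]=1,scc[2]=?,scc[3]=0,scc[4]=?,scc[5]=?,scc[6]=1,scc[7]=1)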